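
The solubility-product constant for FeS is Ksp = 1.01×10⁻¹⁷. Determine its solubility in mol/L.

FeS(s) ⇌ Fe²⁺(aq) + S²⁻(aq)
For each mole of FeS that dissolves per liter, [Fe²⁺] = s and [S²⁻] = s; let s denote this solubility.
Ksp = [Fe²⁺][S²⁻] = s · s = s^2
s^2 = 1.01×10⁻¹⁷
s = (1.01×10⁻¹⁷)^(1/2) = 3.18×10⁻⁹ mol L⁻¹

3.18×10⁻⁹ M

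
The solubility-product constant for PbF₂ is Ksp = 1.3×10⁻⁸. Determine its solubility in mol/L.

PbF₂(s) ⇌ Pb²⁺(aq) + 2 F⁻(aq)
If s mol/L of PbF₂ dissolves, [Pb²⁺] = s and [F⁻] = 2s.
Ksp = [Pb²⁺][F⁻]^2 = s · (2s)^2 = 4s^3
4s^3 = 1.3×10⁻⁸  ⇒  s^3 = 3.3×10⁻⁹
s = (3.3×10⁻⁹)^(1/3) = 1.5×10⁻³ mol L⁻¹

1.5×10⁻³ M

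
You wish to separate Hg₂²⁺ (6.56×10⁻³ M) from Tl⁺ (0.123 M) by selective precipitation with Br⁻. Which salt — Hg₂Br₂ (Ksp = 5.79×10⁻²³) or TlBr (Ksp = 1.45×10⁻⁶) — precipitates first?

Hg₂Br₂

The threshold for precipitation is Q = Ksp.
For Hg₂Br₂: [Br⁻] = (Ksp/[Hg₂²⁺])^(1/2) = 9.39×10⁻¹¹ M
For TlBr: [Br⁻] = (Ksp/[Tl⁺]) = 1.18×10⁻⁵ M
The smaller threshold [Br⁻] is reached first, so Hg₂Br₂ precipitates first.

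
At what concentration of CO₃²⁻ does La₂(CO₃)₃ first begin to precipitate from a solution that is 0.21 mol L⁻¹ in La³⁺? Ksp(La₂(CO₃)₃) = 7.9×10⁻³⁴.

Precipitation begins when Q = Ksp.
La₂(CO₃)₃(s) ⇌ 2 La³⁺(aq) + 3 CO₃²⁻(aq)
Ksp = [La³⁺]^2[CO₃²⁻]^3 = [CO₃²⁻]^3(0.21)^2
[CO₃²⁻]^3 = 7.9×10⁻³⁴ / (0.21)^2 = 1.8×10⁻³²
[CO₃²⁻] = 2.6×10⁻¹¹ mol L⁻¹

2.6×10⁻¹¹ M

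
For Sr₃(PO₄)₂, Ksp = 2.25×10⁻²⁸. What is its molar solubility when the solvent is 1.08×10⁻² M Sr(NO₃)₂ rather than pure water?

Sr₃(PO₄)₂(s) ⇌ 3 Sr²⁺(aq) + 2 PO₄³⁻(aq)
The solution already contains Sr²⁺ at 1.08×10⁻² M. Let s be the molar solubility of Sr₃(PO₄)₂.
[Sr²⁺] ≈ 1.08×10⁻² M (common ion dominates); [PO₄³⁻] = 2s.
Ksp = [Sr²⁺]^3[PO₄³⁻]^2 = (1.08×10⁻²)^3(2s)^2
(2s)^2 = 2.25×10⁻²⁸ / (1.08×10⁻²)^3 = 1.79×10⁻²²
s = 6.68×10⁻¹² M

6.68×10⁻¹² M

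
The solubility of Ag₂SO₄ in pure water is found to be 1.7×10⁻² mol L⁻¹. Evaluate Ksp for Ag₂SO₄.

Ag₂SO₄(s) ⇌ 2 Ag⁺(aq) + SO₄²⁻(aq)
For each mole of Ag₂SO₄ that dissolves per liter, [Ag⁺] = 2s and [SO₄²⁻] = s; let s denote this solubility.
Ksp = [Ag⁺]^2[SO₄²⁻] = (2s)^2 · s = 4s^3
Ksp = 4 × (1.7×10⁻²)^3 = 2.0×10⁻⁵

Ksp = 2.0×10⁻⁵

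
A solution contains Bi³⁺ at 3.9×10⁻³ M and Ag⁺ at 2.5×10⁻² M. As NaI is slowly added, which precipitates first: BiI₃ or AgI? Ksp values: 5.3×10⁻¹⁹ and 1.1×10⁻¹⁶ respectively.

Each salt precipitates once Q = Ksp for that salt.
For BiI₃: [I⁻] = (Ksp/[Bi³⁺])^(1/3) = 5.1×10⁻⁶ M
For AgI: [I⁻] = (Ksp/[Ag⁺]) = 4.4×10⁻¹⁵ M
The smaller threshold [I⁻] is reached first, so AgI precipitates first.

AgI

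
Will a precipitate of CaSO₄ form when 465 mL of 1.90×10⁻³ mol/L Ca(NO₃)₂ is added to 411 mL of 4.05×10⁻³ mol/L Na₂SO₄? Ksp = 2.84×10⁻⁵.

No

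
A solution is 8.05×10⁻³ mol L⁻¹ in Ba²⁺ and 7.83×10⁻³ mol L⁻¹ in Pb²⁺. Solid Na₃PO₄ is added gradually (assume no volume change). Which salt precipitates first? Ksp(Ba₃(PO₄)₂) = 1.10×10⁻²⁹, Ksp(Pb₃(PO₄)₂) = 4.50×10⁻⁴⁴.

A salt starts to precipitate once the ion product Q reaches its Ksp.
For Ba₃(PO₄)₂: [PO₄³⁻] = (Ksp/[Ba²⁺]^3)^(1/2) = 4.59×10⁻¹² mol L⁻¹
For Pb₃(PO₄)₂: [PO₄³⁻] = (Ksp/[Pb²⁺]^3)^(1/2) = 3.06×10⁻¹⁹ mol L⁻¹
Pb₃(PO₄)₂ requires the lower [PO₄³⁻], so it precipitates first.

Pb₃(PO₄)₂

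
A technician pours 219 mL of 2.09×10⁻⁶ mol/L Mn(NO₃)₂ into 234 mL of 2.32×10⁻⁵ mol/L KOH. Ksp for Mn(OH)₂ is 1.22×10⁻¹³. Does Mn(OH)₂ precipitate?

After mixing, V = 219 mL + 234 mL = 453 mL.
[Mn²⁺] = (2.09×10⁻⁶)(219)/453 = 1.01×10⁻⁶ mol/L
[OH⁻] = (2.32×10⁻⁵)(234)/453 = 1.20×10⁻⁵ mol/L
Q = [Mn²⁺][OH⁻]^2 = 1.45×10⁻¹⁶
Since Q (1.45×10⁻¹⁶) is less than Ksp (1.22×10⁻¹³), no Mn(OH)₂ precipitates.

No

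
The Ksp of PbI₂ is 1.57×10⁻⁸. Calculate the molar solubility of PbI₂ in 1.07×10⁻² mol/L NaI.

PbI₂(s) ⇌ Pb²⁺(aq) + 2 I⁻(aq)
The solution already contains I⁻ at 1.07×10⁻² mol/L. Let s be the molar solubility of PbI₂.
[I⁻] ≈ 1.07×10⁻² mol/L (common ion dominates); [Pb²⁺] = s.
Ksp = [Pb²⁺][I⁻]^2 = s(1.07×10⁻²)^2
s = 1.57×10⁻⁸ / (1.07×10⁻²)^2 = 1.37×10⁻⁴
s = 1.37×10⁻⁴ mol/L

1.37×10⁻⁴ M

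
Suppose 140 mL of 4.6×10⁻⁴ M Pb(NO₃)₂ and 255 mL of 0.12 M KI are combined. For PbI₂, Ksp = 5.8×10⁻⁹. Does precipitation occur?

Yes

Total volume after mixing = 140 + 255 = 395 mL.
[Pb²⁺] = (4.6×10⁻⁴)(140)/395 = 1.6×10⁻⁴ M
[I⁻] = (0.12)(255)/395 = 7.7×10⁻² M
Q = [Pb²⁺][I⁻]^2 = 9.8×10⁻⁷
Since Q (9.8×10⁻⁷) exceeds Ksp (5.8×10⁻⁹), PbI₂ will precipitate.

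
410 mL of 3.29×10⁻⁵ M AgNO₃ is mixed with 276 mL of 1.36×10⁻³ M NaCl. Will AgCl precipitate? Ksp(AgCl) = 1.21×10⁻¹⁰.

After mixing, V = 410 mL + 276 mL = 686 mL.
[Ag⁺] = (3.29×10⁻⁵)(410)/686 = 1.97×10⁻⁵ M
[Cl⁻] = (1.36×10⁻³)(276)/686 = 5.47×10⁻⁴ M
Q = [Ag⁺][Cl⁻] = 1.08×10⁻⁸
Because Q > Ksp (1.08×10⁻⁸ vs 1.21×10⁻¹⁰), a precipitate of AgCl forms.

Yes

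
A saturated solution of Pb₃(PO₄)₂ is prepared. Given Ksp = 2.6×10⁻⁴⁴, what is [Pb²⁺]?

Pb₃(PO₄)₂(s) ⇌ 3 Pb²⁺(aq) + 2 PO₄³⁻(aq)
Call the molar solubility s, so that [Pb²⁺] = 3s and [PO₄³⁻] = 2s.
Ksp = [Pb²⁺]^3[PO₄³⁻]^2 = (3s)^3 · (2s)^2 = 108s^5 = 2.6×10⁻⁴⁴
s = 7.5×10⁻¹⁰ mol/L
[Pb²⁺] = 3s = 2.3×10⁻⁹ mol/L

2.3×10⁻⁹ M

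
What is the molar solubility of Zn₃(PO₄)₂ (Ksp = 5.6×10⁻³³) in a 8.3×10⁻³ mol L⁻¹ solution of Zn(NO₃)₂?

Zn₃(PO₄)₂(s) ⇌ 3 Zn²⁺(aq) + 2 PO₄³⁻(aq)
The solution already contains Zn²⁺ at 8.3×10⁻³ mol L⁻¹. Let s be the molar solubility of Zn₃(PO₄)₂.
[Zn²⁺] ≈ 8.3×10⁻³ mol L⁻¹ (common ion dominates); [PO₄³⁻] = 2s.
Ksp = [Zn²⁺]^3[PO₄³⁻]^2 = (8.3×10⁻³)^3(2s)^2
(2s)^2 = 5.6×10⁻³³ / (8.3×10⁻³)^3 = 9.8×10⁻²⁷
s = 4.9×10⁻¹⁴ mol L⁻¹

4.9×10⁻¹⁴ M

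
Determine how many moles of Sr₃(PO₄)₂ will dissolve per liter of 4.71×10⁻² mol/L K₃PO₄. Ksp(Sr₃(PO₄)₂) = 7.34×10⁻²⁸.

Sr₃(PO₄)₂(s) ⇌ 3 Sr²⁺(aq) + 2 PO₄³⁻(aq)
The solution already contains PO₄³⁻ at 4.71×10⁻² mol/L. Let s be the molar solubility of Sr₃(PO₄)₂.
[PO₄³⁻] ≈ 4.71×10⁻² mol/L (common ion dominates); [Sr²⁺] = 3s.
Ksp = [Sr²⁺]^3[PO₄³⁻]^2 = (3s)^3(4.71×10⁻²)^2
(3s)^3 = 7.34×10⁻²⁸ / (4.71×10⁻²)^2 = 3.31×10⁻²⁵
s = 2.31×10⁻⁹ mol/L

2.31×10⁻⁹ M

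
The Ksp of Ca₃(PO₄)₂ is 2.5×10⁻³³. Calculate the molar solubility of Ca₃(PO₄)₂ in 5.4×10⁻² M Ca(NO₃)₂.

2.0×10⁻¹⁵ M

Ca₃(PO₄)₂(s) ⇌ 3 Ca²⁺(aq) + 2 PO₄³⁻(aq)
Let s be the solubility of Ca₃(PO₄)₂ here. The common ion gives [Ca²⁺] ≈ 5.4×10⁻² M, and [PO₄³⁻] = 2s.
Ksp = [Ca²⁺]^3[PO₄³⁻]^2 = (5.4×10⁻²)^3(2s)^2
(2s)^2 = 2.5×10⁻³³ / (5.4×10⁻²)^3 = 1.6×10⁻²⁹
s = 2.0×10⁻¹⁵ M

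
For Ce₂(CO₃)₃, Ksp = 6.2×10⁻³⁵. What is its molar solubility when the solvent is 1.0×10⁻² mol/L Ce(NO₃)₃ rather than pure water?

Ce₂(CO₃)₃(s) ⇌ 2 Ce³⁺(aq) + 3 CO₃²⁻(aq)
Ce³⁺ is already present at 1.0×10⁻² mol/L. If s mol/L of Ce₂(CO₃)₃ dissolves, [CO₃²⁻] = 3s while [Ce³⁺] ≈ 1.0×10⁻² mol/L.
Ksp = [Ce³⁺]^2[CO₃²⁻]^3 = (1.0×10⁻²)^2(3s)^3
(3s)^3 = 6.2×10⁻³⁵ / (1.0×10⁻²)^2 = 6.2×10⁻³¹
s = 2.8×10⁻¹¹ mol/L

2.8×10⁻¹¹ M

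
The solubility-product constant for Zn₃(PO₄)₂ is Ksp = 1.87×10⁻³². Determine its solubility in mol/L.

Zn₃(PO₄)₂(s) ⇌ 3 Zn²⁺(aq) + 2 PO₄³⁻(aq)
With molar solubility s: [Zn²⁺] = 3s, [PO₄³⁻] = 2s.
Ksp = [Zn²⁺]^3[PO₄³⁻]^2 = (3s)^3 · (2s)^2 = 108s^5
108s^5 = 1.87×10⁻³²  ⇒  s^5 = 1.73×10⁻³⁴
Taking the 5th root, s = 1.77×10⁻⁷ mol/L.

1.77×10⁻⁷ M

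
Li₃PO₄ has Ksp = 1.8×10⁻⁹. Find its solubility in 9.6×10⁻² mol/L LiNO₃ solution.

Li₃PO₄(s) ⇌ 3 Li⁺(aq) + PO₄³⁻(aq)
With Li⁺ already at 9.6×10⁻² mol/L and s small, take [Li⁺] ≈ 9.6×10⁻² mol/L and [PO₄³⁻] = s.
Ksp = [Li⁺]^3[PO₄³⁻] = (9.6×10⁻²)^3s
s = 1.8×10⁻⁹ / (9.6×10⁻²)^3 = 2.0×10⁻⁶
s = 2.0×10⁻⁶ mol/L

2.0×10⁻⁶ M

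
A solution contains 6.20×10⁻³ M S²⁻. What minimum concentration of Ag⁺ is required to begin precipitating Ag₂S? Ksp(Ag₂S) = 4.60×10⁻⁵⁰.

2.72×10⁻²⁴ M

Each salt precipitates once Q = Ksp for that salt.
Ag₂S(s) ⇌ 2 Ag⁺(aq) + S²⁻(aq)
Ksp = [Ag⁺]^2[S²⁻] = [Ag⁺]^2(6.20×10⁻³)
[Ag⁺]^2 = 4.60×10⁻⁵⁰ / (6.20×10⁻³) = 7.42×10⁻⁴⁸
[Ag⁺] = 2.72×10⁻²⁴ M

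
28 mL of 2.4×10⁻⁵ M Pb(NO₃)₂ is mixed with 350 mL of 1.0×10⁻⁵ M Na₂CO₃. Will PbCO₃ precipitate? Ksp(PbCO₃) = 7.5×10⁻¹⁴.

Yes

Total volume after mixing = 28 + 350 = 378 mL.
[Pb²⁺] = (2.4×10⁻⁵)(28)/378 = 1.8×10⁻⁶ M
[CO₃²⁻] = (1.0×10⁻⁵)(350)/378 = 9.3×10⁻⁶ M
Q = [Pb²⁺][CO₃²⁻] = 1.6×10⁻¹¹
Because Q > Ksp (1.6×10⁻¹¹ vs 7.5×10⁻¹⁴), a precipitate of PbCO₃ forms.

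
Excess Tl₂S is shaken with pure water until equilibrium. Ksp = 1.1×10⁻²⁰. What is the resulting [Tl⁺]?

Tl₂S(s) ⇌ 2 Tl⁺(aq) + S²⁻(aq)
Call the molar solubility s, so that [Tl⁺] = 2s and [S²⁻] = s.
Ksp = [Tl⁺]^2[S²⁻] = (2s)^2 · s = 4s^3 = 1.1×10⁻²⁰
s = 1.4×10⁻⁷ M
[Tl⁺] = 2s = 2.8×10⁻⁷ M

2.8×10⁻⁷ M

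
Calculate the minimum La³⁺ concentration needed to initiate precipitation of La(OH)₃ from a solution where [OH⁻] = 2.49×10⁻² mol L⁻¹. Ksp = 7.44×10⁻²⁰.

4.82×10⁻¹⁵ M

Precipitation of each salt begins when its ion product equals Ksp.
La(OH)₃(s) ⇌ La³⁺(aq) + 3 OH⁻(aq)
Ksp = [La³⁺][OH⁻]^3 = [La³⁺](2.49×10⁻²)^3
[La³⁺] = 7.44×10⁻²⁰ / (2.49×10⁻²)^3 = 4.82×10⁻¹⁵
[La³⁺] = 4.82×10⁻¹⁵ mol L⁻¹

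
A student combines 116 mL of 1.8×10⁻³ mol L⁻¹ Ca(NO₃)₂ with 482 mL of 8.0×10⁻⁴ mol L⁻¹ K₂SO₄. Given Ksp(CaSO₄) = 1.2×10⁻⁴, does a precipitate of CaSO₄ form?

No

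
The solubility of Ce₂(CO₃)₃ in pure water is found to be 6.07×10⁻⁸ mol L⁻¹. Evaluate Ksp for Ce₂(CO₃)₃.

Ce₂(CO₃)₃(s) ⇌ 2 Ce³⁺(aq) + 3 CO₃²⁻(aq)
Let s be the molar solubility. Then [Ce³⁺] = 2s and [CO₃²⁻] = 3s.
Ksp = [Ce³⁺]^2[CO₃²⁻]^3 = (2s)^2 · (3s)^3 = 108s^5
Ksp = 108 × (6.07×10⁻⁸)^5 = 8.90×10⁻³⁵

Ksp = 8.90×10⁻³⁵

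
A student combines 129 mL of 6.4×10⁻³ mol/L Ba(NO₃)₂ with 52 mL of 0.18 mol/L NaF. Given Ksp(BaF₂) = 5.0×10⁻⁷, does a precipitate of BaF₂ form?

Yes

Total volume after mixing = 129 + 52 = 181 mL.
[Ba²⁺] = (6.4×10⁻³)(129)/181 = 4.6×10⁻³ mol/L
[F⁻] = (0.18)(52)/181 = 5.2×10⁻² mol/L
Q = [Ba²⁺][F⁻]^2 = 1.2×10⁻⁵
Because Q > Ksp (1.2×10⁻⁵ vs 5.0×10⁻⁷), a precipitate of BaF₂ forms.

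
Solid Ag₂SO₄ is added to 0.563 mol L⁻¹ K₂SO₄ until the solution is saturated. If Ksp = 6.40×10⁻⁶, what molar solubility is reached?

Ag₂SO₄(s) ⇌ 2 Ag⁺(aq) + SO₄²⁻(aq)
The solution already contains SO₄²⁻ at 0.563 mol L⁻¹. Let s be the molar solubility of Ag₂SO₄.
[SO₄²⁻] ≈ 0.563 mol L⁻¹ (common ion dominates); [Ag⁺] = 2s.
Ksp = [Ag⁺]^2[SO₄²⁻] = (2s)^2(0.563)
(2s)^2 = 6.40×10⁻⁶ / (0.563) = 1.14×10⁻⁵
s = 1.69×10⁻³ mol L⁻¹

1.69×10⁻³ M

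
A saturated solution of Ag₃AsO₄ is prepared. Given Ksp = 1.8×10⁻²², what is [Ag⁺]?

4.8×10⁻⁶ M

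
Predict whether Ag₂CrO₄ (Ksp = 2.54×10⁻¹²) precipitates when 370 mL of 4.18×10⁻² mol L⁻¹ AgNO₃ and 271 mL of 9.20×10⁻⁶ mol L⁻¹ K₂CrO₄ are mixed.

Yes

After mixing, V = 370 mL + 271 mL = 641 mL.
[Ag⁺] = (4.18×10⁻²)(370)/641 = 2.41×10⁻² mol L⁻¹
[CrO₄²⁻] = (9.20×10⁻⁶)(271)/641 = 3.89×10⁻⁶ mol L⁻¹
Q = [Ag⁺]^2[CrO₄²⁻] = 2.26×10⁻⁹
Because Q > Ksp (2.26×10⁻⁹ vs 2.54×10⁻¹²), a precipitate of Ag₂CrO₄ forms.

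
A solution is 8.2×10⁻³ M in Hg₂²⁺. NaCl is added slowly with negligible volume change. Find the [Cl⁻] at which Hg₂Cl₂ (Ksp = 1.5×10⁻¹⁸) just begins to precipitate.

The threshold for precipitation is Q = Ksp.
Hg₂Cl₂(s) ⇌ Hg₂²⁺(aq) + 2 Cl⁻(aq)
Ksp = [Hg₂²⁺][Cl⁻]^2 = [Cl⁻]^2(8.2×10⁻³)
[Cl⁻]^2 = 1.5×10⁻¹⁸ / (8.2×10⁻³) = 1.8×10⁻¹⁶
[Cl⁻] = 1.4×10⁻⁸ M

1.4×10⁻⁸ M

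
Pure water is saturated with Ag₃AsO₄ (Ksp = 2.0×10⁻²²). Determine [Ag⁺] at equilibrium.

4.9×10⁻⁶ M

Ag₃AsO₄(s) ⇌ 3 Ag⁺(aq) + AsO₄³⁻(aq)
Call the molar solubility s, so that [Ag⁺] = 3s and [AsO₄³⁻] = s.
Ksp = [Ag⁺]^3[AsO₄³⁻] = (3s)^3 · s = 27s^4 = 2.0×10⁻²²
s = 1.6×10⁻⁶ M
[Ag⁺] = 3s = 4.9×10⁻⁶ M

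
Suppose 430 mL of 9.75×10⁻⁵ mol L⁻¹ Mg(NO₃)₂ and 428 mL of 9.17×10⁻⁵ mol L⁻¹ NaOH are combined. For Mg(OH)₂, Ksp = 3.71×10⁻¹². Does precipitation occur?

After mixing, V = 430 mL + 428 mL = 858 mL.
[Mg²⁺] = (9.75×10⁻⁵)(430)/858 = 4.89×10⁻⁵ mol L⁻¹
[OH⁻] = (9.17×10⁻⁵)(428)/858 = 4.57×10⁻⁵ mol L⁻¹
Q = [Mg²⁺][OH⁻]^2 = 1.02×10⁻¹³
Since Q (1.02×10⁻¹³) is less than Ksp (3.71×10⁻¹²), no Mg(OH)₂ precipitates.

No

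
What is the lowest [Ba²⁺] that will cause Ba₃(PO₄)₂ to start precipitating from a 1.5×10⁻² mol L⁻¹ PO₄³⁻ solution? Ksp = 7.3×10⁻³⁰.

3.2×10⁻⁹ M

A salt starts to precipitate once the ion product Q reaches its Ksp.
Ba₃(PO₄)₂(s) ⇌ 3 Ba²⁺(aq) + 2 PO₄³⁻(aq)
Ksp = [Ba²⁺]^3[PO₄³⁻]^2 = [Ba²⁺]^3(1.5×10⁻²)^2
[Ba²⁺]^3 = 7.3×10⁻³⁰ / (1.5×10⁻²)^2 = 3.2×10⁻²⁶
[Ba²⁺] = 3.2×10⁻⁹ mol L⁻¹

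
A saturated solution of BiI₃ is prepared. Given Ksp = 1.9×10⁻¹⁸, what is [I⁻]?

4.9×10⁻⁵ M

BiI₃(s) ⇌ Bi³⁺(aq) + 3 I⁻(aq)
With molar solubility s: [Bi³⁺] = s, [I⁻] = 3s.
Ksp = [Bi³⁺][I⁻]^3 = s · (3s)^3 = 27s^4 = 1.9×10⁻¹⁸
s = 1.6×10⁻⁵ mol/L
[I⁻] = 3s = 4.9×10⁻⁵ mol/L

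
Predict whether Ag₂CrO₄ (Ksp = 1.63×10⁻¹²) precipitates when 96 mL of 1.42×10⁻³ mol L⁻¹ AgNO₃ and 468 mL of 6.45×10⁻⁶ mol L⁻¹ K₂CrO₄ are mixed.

No

The combined volume is 564 mL.
[Ag⁺] = (1.42×10⁻³)(96)/564 = 2.42×10⁻⁴ mol L⁻¹
[CrO₄²⁻] = (6.45×10⁻⁶)(468)/564 = 5.35×10⁻⁶ mol L⁻¹
Q = [Ag⁺]^2[CrO₄²⁻] = 3.13×10⁻¹³
Q < Ksp (3.13×10⁻¹³ vs 1.63×10⁻¹²); the solution remains unsaturated and no precipitate forms.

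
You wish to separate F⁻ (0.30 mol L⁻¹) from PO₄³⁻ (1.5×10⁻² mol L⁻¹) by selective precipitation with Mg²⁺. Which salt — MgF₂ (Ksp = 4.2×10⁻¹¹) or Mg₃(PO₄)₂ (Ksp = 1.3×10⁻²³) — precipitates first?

MgF₂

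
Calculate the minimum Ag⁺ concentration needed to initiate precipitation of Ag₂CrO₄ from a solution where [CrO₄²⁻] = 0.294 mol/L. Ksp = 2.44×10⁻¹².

2.88×10⁻⁶ M

Each salt precipitates once Q = Ksp for that salt.
Ag₂CrO₄(s) ⇌ 2 Ag⁺(aq) + CrO₄²⁻(aq)
Ksp = [Ag⁺]^2[CrO₄²⁻] = [Ag⁺]^2(0.294)
[Ag⁺]^2 = 2.44×10⁻¹² / (0.294) = 8.30×10⁻¹²
[Ag⁺] = 2.88×10⁻⁶ mol/L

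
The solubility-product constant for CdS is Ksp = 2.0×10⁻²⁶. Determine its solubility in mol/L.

1.4×10⁻¹³ M

CdS(s) ⇌ Cd²⁺(aq) + S²⁻(aq)
Let s be the molar solubility. Then [Cd²⁺] = s and [S²⁻] = s.
Ksp = [Cd²⁺][S²⁻] = s · s = s^2
s^2 = 2.0×10⁻²⁶
s = (2.0×10⁻²⁶)^(1/2) = 1.4×10⁻¹³ mol/L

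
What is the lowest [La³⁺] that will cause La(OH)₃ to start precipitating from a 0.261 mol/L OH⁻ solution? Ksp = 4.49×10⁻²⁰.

2.53×10⁻¹⁸ M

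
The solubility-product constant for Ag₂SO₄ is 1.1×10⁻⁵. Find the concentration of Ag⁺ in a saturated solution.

Ag₂SO₄(s) ⇌ 2 Ag⁺(aq) + SO₄²⁻(aq)
Call the molar solubility s, so that [Ag⁺] = 2s and [SO₄²⁻] = s.
Ksp = [Ag⁺]^2[SO₄²⁻] = (2s)^2 · s = 4s^3 = 1.1×10⁻⁵
s = 1.4×10⁻² mol/L
[Ag⁺] = 2s = 2.8×10⁻² mol/L

2.8×10⁻² M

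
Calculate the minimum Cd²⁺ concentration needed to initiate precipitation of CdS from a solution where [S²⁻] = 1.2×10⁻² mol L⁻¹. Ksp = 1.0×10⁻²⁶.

The threshold for precipitation is Q = Ksp.
CdS(s) ⇌ Cd²⁺(aq) + S²⁻(aq)
Ksp = [Cd²⁺][S²⁻] = [Cd²⁺](1.2×10⁻²)
[Cd²⁺] = 1.0×10⁻²⁶ / (1.2×10⁻²) = 8.3×10⁻²⁵
[Cd²⁺] = 8.3×10⁻²⁵ mol L⁻¹

8.3×10⁻²⁵ M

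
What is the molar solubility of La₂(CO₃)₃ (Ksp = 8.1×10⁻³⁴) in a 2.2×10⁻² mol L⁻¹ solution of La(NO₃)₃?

4.0×10⁻¹¹ M

La₂(CO₃)₃(s) ⇌ 2 La³⁺(aq) + 3 CO₃²⁻(aq)
La³⁺ is already present at 2.2×10⁻² mol L⁻¹. If s mol/L of La₂(CO₃)₃ dissolves, [CO₃²⁻] = 3s while [La³⁺] ≈ 2.2×10⁻² mol L⁻¹.
Ksp = [La³⁺]^2[CO₃²⁻]^3 = (2.2×10⁻²)^2(3s)^3
(3s)^3 = 8.1×10⁻³⁴ / (2.2×10⁻²)^2 = 1.7×10⁻³⁰
s = 4.0×10⁻¹¹ mol L⁻¹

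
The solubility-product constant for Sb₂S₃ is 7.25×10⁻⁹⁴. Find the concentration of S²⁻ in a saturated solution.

2.77×10⁻¹⁹ M

Sb₂S₃(s) ⇌ 2 Sb³⁺(aq) + 3 S²⁻(aq)
Call the molar solubility s, so that [Sb³⁺] = 2s and [S²⁻] = 3s.
Ksp = [Sb³⁺]^2[S²⁻]^3 = (2s)^2 · (3s)^3 = 108s^5 = 7.25×10⁻⁹⁴
s = 9.23×10⁻²⁰ mol L⁻¹
[S²⁻] = 3s = 2.77×10⁻¹⁹ mol L⁻¹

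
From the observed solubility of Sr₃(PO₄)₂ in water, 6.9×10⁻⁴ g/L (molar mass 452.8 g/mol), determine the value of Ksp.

Convert to molarity: s = 6.9×10⁻⁴ / 452.8 = 1.524×10⁻⁶ mol/L
Sr₃(PO₄)₂(s) ⇌ 3 Sr²⁺(aq) + 2 PO₄³⁻(aq)
If s mol/L of Sr₃(PO₄)₂ dissolves, [Sr²⁺] = 3s and [PO₄³⁻] = 2s.
Ksp = [Sr²⁺]^3[PO₄³⁻]^2 = (3s)^3 · (2s)^2 = 108s^5
Ksp = 108 × (1.524×10⁻⁶)^5 = 8.9×10⁻²⁸

Ksp = 8.9×10⁻²⁸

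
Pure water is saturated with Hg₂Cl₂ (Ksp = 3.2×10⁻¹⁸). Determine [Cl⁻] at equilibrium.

Hg₂Cl₂(s) ⇌ Hg₂²⁺(aq) + 2 Cl⁻(aq)
If s mol/L of Hg₂Cl₂ dissolves, [Hg₂²⁺] = s and [Cl⁻] = 2s.
Ksp = [Hg₂²⁺][Cl⁻]^2 = s · (2s)^2 = 4s^3 = 3.2×10⁻¹⁸
s = 9.3×10⁻⁷ mol/L
[Cl⁻] = 2s = 1.9×10⁻⁶ mol/L

1.9×10⁻⁶ M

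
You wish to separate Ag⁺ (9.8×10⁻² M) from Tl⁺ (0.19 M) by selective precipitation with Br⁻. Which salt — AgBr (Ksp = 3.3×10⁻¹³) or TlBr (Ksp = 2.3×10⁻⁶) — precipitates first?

Precipitation begins when Q = Ksp.
For AgBr: [Br⁻] = (Ksp/[Ag⁺]) = 3.4×10⁻¹² M
For TlBr: [Br⁻] = (Ksp/[Tl⁺]) = 1.2×10⁻⁵ M
The smaller threshold [Br⁻] is reached first, so AgBr precipitates first.

AgBr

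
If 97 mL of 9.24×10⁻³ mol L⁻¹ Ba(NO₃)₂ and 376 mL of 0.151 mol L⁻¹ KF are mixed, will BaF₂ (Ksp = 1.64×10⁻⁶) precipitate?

Yes

The combined volume is 473 mL.
[Ba²⁺] = (9.24×10⁻³)(97)/473 = 1.89×10⁻³ mol L⁻¹
[F⁻] = (0.151)(376)/473 = 0.120 mol L⁻¹
Q = [Ba²⁺][F⁻]^2 = 2.73×10⁻⁵
Because Q > Ksp (2.73×10⁻⁵ vs 1.64×10⁻⁶), a precipitate of BaF₂ forms.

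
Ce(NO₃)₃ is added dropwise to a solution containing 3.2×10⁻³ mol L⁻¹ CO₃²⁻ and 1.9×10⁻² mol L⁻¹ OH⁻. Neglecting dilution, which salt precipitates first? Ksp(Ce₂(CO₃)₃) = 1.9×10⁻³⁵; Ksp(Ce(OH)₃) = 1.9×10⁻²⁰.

Ce(OH)₃

Precipitation begins when Q = Ksp.
For Ce₂(CO₃)₃: [Ce³⁺] = (Ksp/[CO₃²⁻]^3)^(1/2) = 2.4×10⁻¹⁴ mol L⁻¹
For Ce(OH)₃: [Ce³⁺] = (Ksp/[OH⁻]^3) = 2.8×10⁻¹⁵ mol L⁻¹
The smaller threshold [Ce³⁺] is reached first, so Ce(OH)₃ precipitates first.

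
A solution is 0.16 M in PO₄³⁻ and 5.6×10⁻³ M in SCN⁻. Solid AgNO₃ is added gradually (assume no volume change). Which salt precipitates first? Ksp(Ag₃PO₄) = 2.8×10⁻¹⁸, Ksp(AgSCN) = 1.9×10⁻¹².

Precipitation of each salt begins when its ion product equals Ksp.
For Ag₃PO₄: [Ag⁺] = (Ksp/[PO₄³⁻])^(1/3) = 2.6×10⁻⁶ M
For AgSCN: [Ag⁺] = (Ksp/[SCN⁻]) = 3.4×10⁻¹⁰ M
AgSCN requires the lower [Ag⁺], so it precipitates first.

AgSCN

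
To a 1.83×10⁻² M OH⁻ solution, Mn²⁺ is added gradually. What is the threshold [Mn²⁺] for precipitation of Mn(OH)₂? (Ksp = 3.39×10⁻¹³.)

Each salt precipitates once Q = Ksp for that salt.
Mn(OH)₂(s) ⇌ Mn²⁺(aq) + 2 OH⁻(aq)
Ksp = [Mn²⁺][OH⁻]^2 = [Mn²⁺](1.83×10⁻²)^2
[Mn²⁺] = 3.39×10⁻¹³ / (1.83×10⁻²)^2 = 1.01×10⁻⁹
[Mn²⁺] = 1.01×10⁻⁹ M

1.01×10⁻⁹ M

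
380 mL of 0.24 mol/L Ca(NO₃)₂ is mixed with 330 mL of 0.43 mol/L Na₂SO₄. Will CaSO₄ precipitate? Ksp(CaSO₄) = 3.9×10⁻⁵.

After mixing, V = 380 mL + 330 mL = 710 mL.
[Ca²⁺] = (0.24)(380)/710 = 0.13 mol/L
[SO₄²⁻] = (0.43)(330)/710 = 0.20 mol/L
Q = [Ca²⁺][SO₄²⁻] = 2.6×10⁻²
Since Q (2.6×10⁻²) exceeds Ksp (3.9×10⁻⁵), CaSO₄ will precipitate.

Yes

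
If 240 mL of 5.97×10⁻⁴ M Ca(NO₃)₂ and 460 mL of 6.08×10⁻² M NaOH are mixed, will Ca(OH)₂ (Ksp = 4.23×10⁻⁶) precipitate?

Total volume after mixing = 240 + 460 = 700 mL.
[Ca²⁺] = (5.97×10⁻⁴)(240)/700 = 2.05×10⁻⁴ M
[OH⁻] = (6.08×10⁻²)(460)/700 = 4.00×10⁻² M
Q = [Ca²⁺][OH⁻]^2 = 3.27×10⁻⁷
Since Q (3.27×10⁻⁷) is less than Ksp (4.23×10⁻⁶), no Ca(OH)₂ precipitates.

No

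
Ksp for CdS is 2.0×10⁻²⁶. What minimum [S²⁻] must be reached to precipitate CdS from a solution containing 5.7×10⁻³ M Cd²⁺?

3.5×10⁻²⁴ M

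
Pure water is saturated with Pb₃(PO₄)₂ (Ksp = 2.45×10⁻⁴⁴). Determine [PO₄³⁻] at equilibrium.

Pb₃(PO₄)₂(s) ⇌ 3 Pb²⁺(aq) + 2 PO₄³⁻(aq)
For each mole of Pb₃(PO₄)₂ that dissolves per liter, [Pb²⁺] = 3s and [PO₄³⁻] = 2s; let s denote this solubility.
Ksp = [Pb²⁺]^3[PO₄³⁻]^2 = (3s)^3 · (2s)^2 = 108s^5 = 2.45×10⁻⁴⁴
s = 7.43×10⁻¹⁰ mol/L
[PO₄³⁻] = 2s = 1.49×10⁻⁹ mol/L

1.49×10⁻⁹ M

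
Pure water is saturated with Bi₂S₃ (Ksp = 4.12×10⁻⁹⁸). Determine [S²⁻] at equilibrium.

3.92×10⁻²⁰ M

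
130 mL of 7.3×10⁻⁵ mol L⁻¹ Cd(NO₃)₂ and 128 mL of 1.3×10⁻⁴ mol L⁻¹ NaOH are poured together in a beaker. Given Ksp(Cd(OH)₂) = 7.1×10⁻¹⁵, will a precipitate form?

Yes

After mixing, V = 130 mL + 128 mL = 258 mL.
[Cd²⁺] = (7.3×10⁻⁵)(130)/258 = 3.7×10⁻⁵ mol L⁻¹
[OH⁻] = (1.3×10⁻⁴)(128)/258 = 6.4×10⁻⁵ mol L⁻¹
Q = [Cd²⁺][OH⁻]^2 = 1.5×10⁻¹³
Since Q (1.5×10⁻¹³) exceeds Ksp (7.1×10⁻¹⁵), Cd(OH)₂ will precipitate.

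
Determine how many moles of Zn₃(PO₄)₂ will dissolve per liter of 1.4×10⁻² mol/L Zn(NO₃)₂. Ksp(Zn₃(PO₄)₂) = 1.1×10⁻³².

Zn₃(PO₄)₂(s) ⇌ 3 Zn²⁺(aq) + 2 PO₄³⁻(aq)
Zn²⁺ is already present at 1.4×10⁻² mol/L. If s mol/L of Zn₃(PO₄)₂ dissolves, [PO₄³⁻] = 2s while [Zn²⁺] ≈ 1.4×10⁻² mol/L.
Ksp = [Zn²⁺]^3[PO₄³⁻]^2 = (1.4×10⁻²)^3(2s)^2
(2s)^2 = 1.1×10⁻³² / (1.4×10⁻²)^3 = 4.0×10⁻²⁷
s = 3.2×10⁻¹⁴ mol/L

3.2×10⁻¹⁴ M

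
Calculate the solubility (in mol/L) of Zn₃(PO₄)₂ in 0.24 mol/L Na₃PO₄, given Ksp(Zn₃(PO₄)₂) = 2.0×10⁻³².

2.3×10⁻¹¹ M

Zn₃(PO₄)₂(s) ⇌ 3 Zn²⁺(aq) + 2 PO₄³⁻(aq)
The solution already contains PO₄³⁻ at 0.24 mol/L. Let s be the molar solubility of Zn₃(PO₄)₂.
[PO₄³⁻] ≈ 0.24 mol/L (common ion dominates); [Zn²⁺] = 3s.
Ksp = [Zn²⁺]^3[PO₄³⁻]^2 = (3s)^3(0.24)^2
(3s)^3 = 2.0×10⁻³² / (0.24)^2 = 3.5×10⁻³¹
s = 2.3×10⁻¹¹ mol/L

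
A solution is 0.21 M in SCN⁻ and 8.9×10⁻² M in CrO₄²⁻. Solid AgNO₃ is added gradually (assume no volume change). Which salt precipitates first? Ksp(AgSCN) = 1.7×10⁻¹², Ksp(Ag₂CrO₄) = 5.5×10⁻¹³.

Each salt precipitates once Q = Ksp for that salt.
For AgSCN: [Ag⁺] = (Ksp/[SCN⁻]) = 8.1×10⁻¹² M
For Ag₂CrO₄: [Ag⁺] = (Ksp/[CrO₄²⁻])^(1/2) = 2.5×10⁻⁶ M
AgSCN requires the lower [Ag⁺], so it precipitates first.

AgSCN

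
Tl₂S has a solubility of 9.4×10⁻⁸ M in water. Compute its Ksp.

Tl₂S(s) ⇌ 2 Tl⁺(aq) + S²⁻(aq)
With molar solubility s: [Tl⁺] = 2s, [S²⁻] = s.
Ksp = [Tl⁺]^2[S²⁻] = (2s)^2 · s = 4s^3
Ksp = 4 × (9.4×10⁻⁸)^3 = 3.3×10⁻²¹

Ksp = 3.3×10⁻²¹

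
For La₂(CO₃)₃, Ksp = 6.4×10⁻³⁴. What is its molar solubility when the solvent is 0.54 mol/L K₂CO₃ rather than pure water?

La₂(CO₃)₃(s) ⇌ 2 La³⁺(aq) + 3 CO₃²⁻(aq)
Let s be the solubility of La₂(CO₃)₃ here. The common ion gives [CO₃²⁻] ≈ 0.54 mol/L, and [La³⁺] = 2s.
Ksp = [La³⁺]^2[CO₃²⁻]^3 = (2s)^2(0.54)^3
(2s)^2 = 6.4×10⁻³⁴ / (0.54)^3 = 4.1×10⁻³³
s = 3.2×10⁻¹⁷ mol/L

3.2×10⁻¹⁷ M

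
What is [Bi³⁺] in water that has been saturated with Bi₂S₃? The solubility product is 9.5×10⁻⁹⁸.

3.1×10⁻²⁰ M

Bi₂S₃(s) ⇌ 2 Bi³⁺(aq) + 3 S²⁻(aq)
Let s be the molar solubility. Then [Bi³⁺] = 2s and [S²⁻] = 3s.
Ksp = [Bi³⁺]^2[S²⁻]^3 = (2s)^2 · (3s)^3 = 108s^5 = 9.5×10⁻⁹⁸
s = 1.5×10⁻²⁰ M
[Bi³⁺] = 2s = 3.1×10⁻²⁰ M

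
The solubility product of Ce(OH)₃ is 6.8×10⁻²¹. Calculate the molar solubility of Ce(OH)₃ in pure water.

4.0×10⁻⁶ M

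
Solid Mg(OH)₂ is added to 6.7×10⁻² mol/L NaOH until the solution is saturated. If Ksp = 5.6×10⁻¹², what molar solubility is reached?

1.2×10⁻⁹ M

Mg(OH)₂(s) ⇌ Mg²⁺(aq) + 2 OH⁻(aq)
With OH⁻ already at 6.7×10⁻² mol/L and s small, take [OH⁻] ≈ 6.7×10⁻² mol/L and [Mg²⁺] = s.
Ksp = [Mg²⁺][OH⁻]^2 = s(6.7×10⁻²)^2
s = 5.6×10⁻¹² / (6.7×10⁻²)^2 = 1.2×10⁻⁹
s = 1.2×10⁻⁹ mol/L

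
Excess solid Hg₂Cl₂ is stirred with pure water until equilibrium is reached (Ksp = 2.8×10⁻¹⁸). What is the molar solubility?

8.9×10⁻⁷ M

Hg₂Cl₂(s) ⇌ Hg₂²⁺(aq) + 2 Cl⁻(aq)
Call the molar solubility s, so that [Hg₂²⁺] = s and [Cl⁻] = 2s.
Ksp = [Hg₂²⁺][Cl⁻]^2 = s · (2s)^2 = 4s^3
4s^3 = 2.8×10⁻¹⁸  ⇒  s^3 = 7.0×10⁻¹⁹
s = 8.9×10⁻⁷ mol L⁻¹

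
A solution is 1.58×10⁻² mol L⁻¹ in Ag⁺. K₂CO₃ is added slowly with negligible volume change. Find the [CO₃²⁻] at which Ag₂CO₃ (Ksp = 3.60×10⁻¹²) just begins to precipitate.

The threshold for precipitation is Q = Ksp.
Ag₂CO₃(s) ⇌ 2 Ag⁺(aq) + CO₃²⁻(aq)
Ksp = [Ag⁺]^2[CO₃²⁻] = [CO₃²⁻](1.58×10⁻²)^2
[CO₃²⁻] = 3.60×10⁻¹² / (1.58×10⁻²)^2 = 1.44×10⁻⁸
[CO₃²⁻] = 1.44×10⁻⁸ mol L⁻¹

1.44×10⁻⁸ M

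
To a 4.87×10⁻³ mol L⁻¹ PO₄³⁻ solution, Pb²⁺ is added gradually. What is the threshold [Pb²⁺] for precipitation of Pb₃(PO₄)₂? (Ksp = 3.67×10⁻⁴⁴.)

Precipitation of each salt begins when its ion product equals Ksp.
Pb₃(PO₄)₂(s) ⇌ 3 Pb²⁺(aq) + 2 PO₄³⁻(aq)
Ksp = [Pb²⁺]^3[PO₄³⁻]^2 = [Pb²⁺]^3(4.87×10⁻³)^2
[Pb²⁺]^3 = 3.67×10⁻⁴⁴ / (4.87×10⁻³)^2 = 1.55×10⁻³⁹
[Pb²⁺] = 1.16×10⁻¹³ mol L⁻¹

1.16×10⁻¹³ M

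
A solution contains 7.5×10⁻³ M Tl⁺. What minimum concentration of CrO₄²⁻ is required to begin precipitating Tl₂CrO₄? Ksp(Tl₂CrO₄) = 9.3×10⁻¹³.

1.7×10⁻⁸ M

The threshold for precipitation is Q = Ksp.
Tl₂CrO₄(s) ⇌ 2 Tl⁺(aq) + CrO₄²⁻(aq)
Ksp = [Tl⁺]^2[CrO₄²⁻] = [CrO₄²⁻](7.5×10⁻³)^2
[CrO₄²⁻] = 9.3×10⁻¹³ / (7.5×10⁻³)^2 = 1.7×10⁻⁸
[CrO₄²⁻] = 1.7×10⁻⁸ M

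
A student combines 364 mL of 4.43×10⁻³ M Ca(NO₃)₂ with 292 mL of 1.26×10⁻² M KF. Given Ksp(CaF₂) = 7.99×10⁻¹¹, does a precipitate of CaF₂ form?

Yes

Total volume after mixing = 364 + 292 = 656 mL.
[Ca²⁺] = (4.43×10⁻³)(364)/656 = 2.46×10⁻³ M
[F⁻] = (1.26×10⁻²)(292)/656 = 5.61×10⁻³ M
Q = [Ca²⁺][F⁻]^2 = 7.73×10⁻⁸
Because Q > Ksp (7.73×10⁻⁸ vs 7.99×10⁻¹¹), a precipitate of CaF₂ forms.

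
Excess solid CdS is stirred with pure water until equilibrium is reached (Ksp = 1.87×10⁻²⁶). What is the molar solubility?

CdS(s) ⇌ Cd²⁺(aq) + S²⁻(aq)
If s mol/L of CdS dissolves, [Cd²⁺] = s and [S²⁻] = s.
Ksp = [Cd²⁺][S²⁻] = s · s = s^2
s^2 = 1.87×10⁻²⁶
s = 1.37×10⁻¹³ mol/L

1.37×10⁻¹³ M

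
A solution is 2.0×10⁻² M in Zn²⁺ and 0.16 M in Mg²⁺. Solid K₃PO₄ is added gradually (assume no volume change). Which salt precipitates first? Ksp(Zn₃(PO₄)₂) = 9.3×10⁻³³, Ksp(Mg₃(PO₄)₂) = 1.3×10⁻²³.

Zn₃(PO₄)₂

The threshold for precipitation is Q = Ksp.
For Zn₃(PO₄)₂: [PO₄³⁻] = (Ksp/[Zn²⁺]^3)^(1/2) = 3.4×10⁻¹⁴ M
For Mg₃(PO₄)₂: [PO₄³⁻] = (Ksp/[Mg²⁺]^3)^(1/2) = 5.6×10⁻¹¹ M
Zn₃(PO₄)₂ requires the lower [PO₄³⁻], so it precipitates first.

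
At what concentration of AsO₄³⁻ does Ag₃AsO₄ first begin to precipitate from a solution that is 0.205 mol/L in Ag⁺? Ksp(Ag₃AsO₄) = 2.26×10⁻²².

2.62×10⁻²⁰ M

Precipitation begins when Q = Ksp.
Ag₃AsO₄(s) ⇌ 3 Ag⁺(aq) + AsO₄³⁻(aq)
Ksp = [Ag⁺]^3[AsO₄³⁻] = [AsO₄³⁻](0.205)^3
[AsO₄³⁻] = 2.26×10⁻²² / (0.205)^3 = 2.62×10⁻²⁰
[AsO₄³⁻] = 2.62×10⁻²⁰ mol/L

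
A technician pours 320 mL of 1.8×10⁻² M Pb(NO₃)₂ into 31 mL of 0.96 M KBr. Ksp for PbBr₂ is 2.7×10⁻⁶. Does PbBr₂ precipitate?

Yes

After mixing, V = 320 mL + 31 mL = 351 mL.
[Pb²⁺] = (1.8×10⁻²)(320)/351 = 1.6×10⁻² M
[Br⁻] = (0.96)(31)/351 = 8.5×10⁻² M
Q = [Pb²⁺][Br⁻]^2 = 1.2×10⁻⁴
Because Q > Ksp (1.2×10⁻⁴ vs 2.7×10⁻⁶), a precipitate of PbBr₂ forms.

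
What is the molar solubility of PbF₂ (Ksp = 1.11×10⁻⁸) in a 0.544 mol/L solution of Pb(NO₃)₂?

7.14×10⁻⁵ M

PbF₂(s) ⇌ Pb²⁺(aq) + 2 F⁻(aq)
Let s be the solubility of PbF₂ here. The common ion gives [Pb²⁺] ≈ 0.544 mol/L, and [F⁻] = 2s.
Ksp = [Pb²⁺][F⁻]^2 = (0.544)(2s)^2
(2s)^2 = 1.11×10⁻⁸ / (0.544) = 2.04×10⁻⁸
s = 7.14×10⁻⁵ mol/L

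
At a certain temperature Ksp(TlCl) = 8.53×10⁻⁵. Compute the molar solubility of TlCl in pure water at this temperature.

9.24×10⁻³ M

TlCl(s) ⇌ Tl⁺(aq) + Cl⁻(aq)
Call the molar solubility s, so that [Tl⁺] = s and [Cl⁻] = s.
Ksp = [Tl⁺][Cl⁻] = s · s = s^2
s^2 = 8.53×10⁻⁵
s = (8.53×10⁻⁵)^(1/2) = 9.24×10⁻³ mol/L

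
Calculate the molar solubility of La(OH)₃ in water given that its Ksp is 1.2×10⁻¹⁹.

8.2×10⁻⁶ M

La(OH)₃(s) ⇌ La³⁺(aq) + 3 OH⁻(aq)
For each mole of La(OH)₃ that dissolves per liter, [La³⁺] = s and [OH⁻] = 3s; let s denote this solubility.
Ksp = [La³⁺][OH⁻]^3 = s · (3s)^3 = 27s^4
27s^4 = 1.2×10⁻¹⁹  ⇒  s^4 = 4.4×10⁻²¹
s = (4.4×10⁻²¹)^(1/4) = 8.2×10⁻⁶ M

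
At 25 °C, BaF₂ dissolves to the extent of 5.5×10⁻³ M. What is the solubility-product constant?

Ksp = 6.7×10⁻⁷

BaF₂(s) ⇌ Ba²⁺(aq) + 2 F⁻(aq)
With molar solubility s: [Ba²⁺] = s, [F⁻] = 2s.
Ksp = [Ba²⁺][F⁻]^2 = s · (2s)^2 = 4s^3
Ksp = 4 × (5.5×10⁻³)^3 = 6.7×10⁻⁷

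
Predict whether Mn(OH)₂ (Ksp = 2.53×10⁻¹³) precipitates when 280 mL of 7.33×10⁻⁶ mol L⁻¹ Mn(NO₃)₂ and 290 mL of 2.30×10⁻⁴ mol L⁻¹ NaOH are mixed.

No

After mixing, V = 280 mL + 290 mL = 570 mL.
[Mn²⁺] = (7.33×10⁻⁶)(280)/570 = 3.60×10⁻⁶ mol L⁻¹
[OH⁻] = (2.30×10⁻⁴)(290)/570 = 1.17×10⁻⁴ mol L⁻¹
Q = [Mn²⁺][OH⁻]^2 = 4.93×10⁻¹⁴
Q < Ksp (4.93×10⁻¹⁴ vs 2.53×10⁻¹³); the solution remains unsaturated and no precipitate forms.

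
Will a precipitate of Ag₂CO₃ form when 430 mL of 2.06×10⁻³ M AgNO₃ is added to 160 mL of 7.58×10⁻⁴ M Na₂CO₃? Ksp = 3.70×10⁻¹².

Total volume after mixing = 430 + 160 = 590 mL.
[Ag⁺] = (2.06×10⁻³)(430)/590 = 1.50×10⁻³ M
[CO₃²⁻] = (7.58×10⁻⁴)(160)/590 = 2.06×10⁻⁴ M
Q = [Ag⁺]^2[CO₃²⁻] = 4.63×10⁻¹⁰
Since Q (4.63×10⁻¹⁰) exceeds Ksp (3.70×10⁻¹²), Ag₂CO₃ will precipitate.

Yes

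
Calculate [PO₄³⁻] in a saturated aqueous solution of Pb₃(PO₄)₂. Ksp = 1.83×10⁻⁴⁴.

Pb₃(PO₄)₂(s) ⇌ 3 Pb²⁺(aq) + 2 PO₄³⁻(aq)
If s mol/L of Pb₃(PO₄)₂ dissolves, [Pb²⁺] = 3s and [PO₄³⁻] = 2s.
Ksp = [Pb²⁺]^3[PO₄³⁻]^2 = (3s)^3 · (2s)^2 = 108s^5 = 1.83×10⁻⁴⁴
s = 7.01×10⁻¹⁰ M
[PO₄³⁻] = 2s = 1.40×10⁻⁹ M

1.40×10⁻⁹ M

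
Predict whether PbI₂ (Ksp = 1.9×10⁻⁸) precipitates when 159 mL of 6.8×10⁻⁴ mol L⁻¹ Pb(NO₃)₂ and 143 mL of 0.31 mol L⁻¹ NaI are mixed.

Yes

The combined volume is 302 mL.
[Pb²⁺] = (6.8×10⁻⁴)(159)/302 = 3.6×10⁻⁴ mol L⁻¹
[I⁻] = (0.31)(143)/302 = 0.15 mol L⁻¹
Q = [Pb²⁺][I⁻]^2 = 7.7×10⁻⁶
Q = 7.7×10⁻⁶ > Ksp = 1.9×10⁻⁸, so the solution is supersaturated and PbI₂ precipitates.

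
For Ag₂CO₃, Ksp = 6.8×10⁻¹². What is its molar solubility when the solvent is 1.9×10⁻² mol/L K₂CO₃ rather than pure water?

Ag₂CO₃(s) ⇌ 2 Ag⁺(aq) + CO₃²⁻(aq)
CO₃²⁻ is already present at 1.9×10⁻² mol/L. If s mol/L of Ag₂CO₃ dissolves, [Ag⁺] = 2s while [CO₃²⁻] ≈ 1.9×10⁻² mol/L.
Ksp = [Ag⁺]^2[CO₃²⁻] = (2s)^2(1.9×10⁻²)
(2s)^2 = 6.8×10⁻¹² / (1.9×10⁻²) = 3.6×10⁻¹⁰
s = 9.5×10⁻⁶ mol/L

9.5×10⁻⁶ M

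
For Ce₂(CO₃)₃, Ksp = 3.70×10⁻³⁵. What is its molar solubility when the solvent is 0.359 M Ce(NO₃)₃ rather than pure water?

Ce₂(CO₃)₃(s) ⇌ 2 Ce³⁺(aq) + 3 CO₃²⁻(aq)
With Ce³⁺ already at 0.359 M and s small, take [Ce³⁺] ≈ 0.359 M and [CO₃²⁻] = 3s.
Ksp = [Ce³⁺]^2[CO₃²⁻]^3 = (0.359)^2(3s)^3
(3s)^3 = 3.70×10⁻³⁵ / (0.359)^2 = 2.87×10⁻³⁴
s = 2.20×10⁻¹² M

2.20×10⁻¹² M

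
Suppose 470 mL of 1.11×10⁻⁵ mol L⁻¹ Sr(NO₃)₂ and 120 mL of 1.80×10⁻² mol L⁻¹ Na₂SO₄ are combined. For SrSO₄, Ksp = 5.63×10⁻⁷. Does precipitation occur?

The combined volume is 590 mL.
[Sr²⁺] = (1.11×10⁻⁵)(470)/590 = 8.84×10⁻⁶ mol L⁻¹
[SO₄²⁻] = (1.80×10⁻²)(120)/590 = 3.66×10⁻³ mol L⁻¹
Q = [Sr²⁺][SO₄²⁻] = 3.24×10⁻⁸
Q < Ksp (3.24×10⁻⁸ vs 5.63×10⁻⁷); the solution remains unsaturated and no precipitate forms.

No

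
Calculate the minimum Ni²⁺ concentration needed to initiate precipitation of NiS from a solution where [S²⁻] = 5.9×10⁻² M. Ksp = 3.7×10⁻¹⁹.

6.3×10⁻¹⁸ M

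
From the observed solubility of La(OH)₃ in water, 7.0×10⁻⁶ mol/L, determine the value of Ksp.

La(OH)₃(s) ⇌ La³⁺(aq) + 3 OH⁻(aq)
If s mol/L of La(OH)₃ dissolves, [La³⁺] = s and [OH⁻] = 3s.
Ksp = [La³⁺][OH⁻]^3 = s · (3s)^3 = 27s^4
Ksp = 27 × (7.0×10⁻⁶)^4 = 6.5×10⁻²⁰

Ksp = 6.5×10⁻²⁰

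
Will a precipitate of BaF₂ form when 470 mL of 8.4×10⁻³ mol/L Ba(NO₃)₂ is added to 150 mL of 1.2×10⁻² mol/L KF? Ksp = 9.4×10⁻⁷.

No

After mixing, V = 470 mL + 150 mL = 620 mL.
[Ba²⁺] = (8.4×10⁻³)(470)/620 = 6.4×10⁻³ mol/L
[F⁻] = (1.2×10⁻²)(150)/620 = 2.9×10⁻³ mol/L
Q = [Ba²⁺][F⁻]^2 = 5.4×10⁻⁸
Since Q (5.4×10⁻⁸) is less than Ksp (9.4×10⁻⁷), no BaF₂ precipitates.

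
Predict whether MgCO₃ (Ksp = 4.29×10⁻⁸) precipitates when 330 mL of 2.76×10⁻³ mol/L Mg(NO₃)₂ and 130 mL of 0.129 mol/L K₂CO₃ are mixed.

Yes

The combined volume is 460 mL.
[Mg²⁺] = (2.76×10⁻³)(330)/460 = 1.98×10⁻³ mol/L
[CO₃²⁻] = (0.129)(130)/460 = 3.65×10⁻² mol/L
Q = [Mg²⁺][CO₃²⁻] = 7.22×10⁻⁵
Since Q (7.22×10⁻⁵) exceeds Ksp (4.29×10⁻⁸), MgCO₃ will precipitate.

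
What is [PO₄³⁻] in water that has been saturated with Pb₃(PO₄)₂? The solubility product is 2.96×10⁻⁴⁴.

Pb₃(PO₄)₂(s) ⇌ 3 Pb²⁺(aq) + 2 PO₄³⁻(aq)
Call the molar solubility s, so that [Pb²⁺] = 3s and [PO₄³⁻] = 2s.
Ksp = [Pb²⁺]^3[PO₄³⁻]^2 = (3s)^3 · (2s)^2 = 108s^5 = 2.96×10⁻⁴⁴
s = 7.72×10⁻¹⁰ mol L⁻¹
[PO₄³⁻] = 2s = 1.54×10⁻⁹ mol L⁻¹

1.54×10⁻⁹ M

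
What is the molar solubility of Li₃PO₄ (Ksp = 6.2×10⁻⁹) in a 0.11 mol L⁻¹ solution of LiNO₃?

4.7×10⁻⁶ M

Li₃PO₄(s) ⇌ 3 Li⁺(aq) + PO₄³⁻(aq)
With Li⁺ already at 0.11 mol L⁻¹ and s small, take [Li⁺] ≈ 0.11 mol L⁻¹ and [PO₄³⁻] = s.
Ksp = [Li⁺]^3[PO₄³⁻] = (0.11)^3s
s = 6.2×10⁻⁹ / (0.11)^3 = 4.7×10⁻⁶
s = 4.7×10⁻⁶ mol L⁻¹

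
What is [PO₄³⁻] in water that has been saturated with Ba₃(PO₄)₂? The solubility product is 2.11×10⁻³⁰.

9.10×10⁻⁷ M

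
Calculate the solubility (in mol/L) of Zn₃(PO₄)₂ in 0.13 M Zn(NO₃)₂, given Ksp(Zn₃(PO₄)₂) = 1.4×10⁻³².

1.3×10⁻¹⁵ M

Zn₃(PO₄)₂(s) ⇌ 3 Zn²⁺(aq) + 2 PO₄³⁻(aq)
Zn²⁺ is already present at 0.13 M. If s mol/L of Zn₃(PO₄)₂ dissolves, [PO₄³⁻] = 2s while [Zn²⁺] ≈ 0.13 M.
Ksp = [Zn²⁺]^3[PO₄³⁻]^2 = (0.13)^3(2s)^2
(2s)^2 = 1.4×10⁻³² / (0.13)^3 = 6.4×10⁻³⁰
s = 1.3×10⁻¹⁵ M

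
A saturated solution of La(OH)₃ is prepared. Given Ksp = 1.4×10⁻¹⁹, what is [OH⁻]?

La(OH)₃(s) ⇌ La³⁺(aq) + 3 OH⁻(aq)
Let s be the molar solubility. Then [La³⁺] = s and [OH⁻] = 3s.
Ksp = [La³⁺][OH⁻]^3 = s · (3s)^3 = 27s^4 = 1.4×10⁻¹⁹
s = 8.5×10⁻⁶ M
[OH⁻] = 3s = 2.5×10⁻⁵ M

2.5×10⁻⁵ M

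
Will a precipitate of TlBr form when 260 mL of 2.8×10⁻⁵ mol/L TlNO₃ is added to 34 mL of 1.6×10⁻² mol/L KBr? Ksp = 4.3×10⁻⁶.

Total volume after mixing = 260 + 34 = 294 mL.
[Tl⁺] = (2.8×10⁻⁵)(260)/294 = 2.5×10⁻⁵ mol/L
[Br⁻] = (1.6×10⁻²)(34)/294 = 1.9×10⁻³ mol/L
Q = [Tl⁺][Br⁻] = 4.6×10⁻⁸
Q = 4.6×10⁻⁸ < Ksp = 4.3×10⁻⁶, so the solution is unsaturated and no precipitate forms.

No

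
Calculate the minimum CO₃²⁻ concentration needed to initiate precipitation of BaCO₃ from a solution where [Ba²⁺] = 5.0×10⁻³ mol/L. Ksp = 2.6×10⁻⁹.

5.2×10⁻⁷ M

Each salt precipitates once Q = Ksp for that salt.
BaCO₃(s) ⇌ Ba²⁺(aq) + CO₃²⁻(aq)
Ksp = [Ba²⁺][CO₃²⁻] = [CO₃²⁻](5.0×10⁻³)
[CO₃²⁻] = 2.6×10⁻⁹ / (5.0×10⁻³) = 5.2×10⁻⁷
[CO₃²⁻] = 5.2×10⁻⁷ mol/L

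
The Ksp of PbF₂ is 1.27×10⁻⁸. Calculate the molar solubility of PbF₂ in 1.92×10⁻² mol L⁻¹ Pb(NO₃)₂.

4.07×10⁻⁴ M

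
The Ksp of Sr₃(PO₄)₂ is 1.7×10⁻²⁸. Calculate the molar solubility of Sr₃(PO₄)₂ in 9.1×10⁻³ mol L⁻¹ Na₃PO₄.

Sr₃(PO₄)₂(s) ⇌ 3 Sr²⁺(aq) + 2 PO₄³⁻(aq)
Let s be the solubility of Sr₃(PO₄)₂ here. The common ion gives [PO₄³⁻] ≈ 9.1×10⁻³ mol L⁻¹, and [Sr²⁺] = 3s.
Ksp = [Sr²⁺]^3[PO₄³⁻]^2 = (3s)^3(9.1×10⁻³)^2
(3s)^3 = 1.7×10⁻²⁸ / (9.1×10⁻³)^2 = 2.1×10⁻²⁴
s = 4.2×10⁻⁹ mol L⁻¹

4.2×10⁻⁹ M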